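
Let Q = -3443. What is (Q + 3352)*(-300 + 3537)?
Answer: -294567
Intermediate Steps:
(Q + 3352)*(-300 + 3537) = (-3443 + 3352)*(-300 + 3537) = -91*3237 = -294567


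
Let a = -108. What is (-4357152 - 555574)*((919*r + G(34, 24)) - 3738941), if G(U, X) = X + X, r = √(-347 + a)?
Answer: 18368156852318 - 4514795194*I*√455 ≈ 1.8368e+13 - 9.6304e+10*I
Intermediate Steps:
r = I*√455 (r = √(-347 - 108) = √(-455) = I*√455 ≈ 21.331*I)
G(U, X) = 2*X
(-4357152 - 555574)*((919*r + G(34, 24)) - 3738941) = (-4357152 - 555574)*((919*(I*√455) + 2*24) - 3738941) = -4912726*((919*I*√455 + 48) - 3738941) = -4912726*((48 + 919*I*√455) - 3738941) = -4912726*(-3738893 + 919*I*√455) = 18368156852318 - 4514795194*I*√455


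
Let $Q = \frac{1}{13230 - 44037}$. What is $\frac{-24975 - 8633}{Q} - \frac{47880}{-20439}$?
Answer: $\frac{2351306326096}{2271} \approx 1.0354 \cdot 10^{9}$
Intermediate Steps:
$Q = - \frac{1}{30807}$ ($Q = \frac{1}{-30807} = - \frac{1}{30807} \approx -3.246 \cdot 10^{-5}$)
$\frac{-24975 - 8633}{Q} - \frac{47880}{-20439} = \frac{-24975 - 8633}{- \frac{1}{30807}} - \frac{47880}{-20439} = \left(-33608\right) \left(-30807\right) - - \frac{5320}{2271} = 1035361656 + \frac{5320}{2271} = \frac{2351306326096}{2271}$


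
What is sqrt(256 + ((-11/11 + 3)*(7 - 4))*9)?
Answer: sqrt(310) ≈ 17.607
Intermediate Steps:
sqrt(256 + ((-11/11 + 3)*(7 - 4))*9) = sqrt(256 + ((-11*1/11 + 3)*3)*9) = sqrt(256 + ((-1 + 3)*3)*9) = sqrt(256 + (2*3)*9) = sqrt(256 + 6*9) = sqrt(256 + 54) = sqrt(310)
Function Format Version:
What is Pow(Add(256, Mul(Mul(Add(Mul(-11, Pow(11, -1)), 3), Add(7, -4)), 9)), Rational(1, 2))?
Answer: Pow(310, Rational(1, 2)) ≈ 17.607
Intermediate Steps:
Pow(Add(256, Mul(Mul(Add(Mul(-11, Pow(11, -1)), 3), Add(7, -4)), 9)), Rational(1, 2)) = Pow(Add(256, Mul(Mul(Add(Mul(-11, Rational(1, 11)), 3), 3), 9)), Rational(1, 2)) = Pow(Add(256, Mul(Mul(Add(-1, 3), 3), 9)), Rational(1, 2)) = Pow(Add(256, Mul(Mul(2, 3), 9)), Rational(1, 2)) = Pow(Add(256, Mul(6, 9)), Rational(1, 2)) = Pow(Add(256, 54), Rational(1, 2)) = Pow(310, Rational(1, 2))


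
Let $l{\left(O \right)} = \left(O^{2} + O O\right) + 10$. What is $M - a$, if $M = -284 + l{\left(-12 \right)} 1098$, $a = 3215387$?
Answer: $-2888467$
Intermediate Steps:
$l{\left(O \right)} = 10 + 2 O^{2}$ ($l{\left(O \right)} = \left(O^{2} + O^{2}\right) + 10 = 2 O^{2} + 10 = 10 + 2 O^{2}$)
$M = 326920$ ($M = -284 + \left(10 + 2 \left(-12\right)^{2}\right) 1098 = -284 + \left(10 + 2 \cdot 144\right) 1098 = -284 + \left(10 + 288\right) 1098 = -284 + 298 \cdot 1098 = -284 + 327204 = 326920$)
$M - a = 326920 - 3215387 = -2888467$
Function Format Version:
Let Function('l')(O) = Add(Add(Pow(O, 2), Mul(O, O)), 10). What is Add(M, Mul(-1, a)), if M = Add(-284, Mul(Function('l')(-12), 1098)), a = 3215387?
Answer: -2888467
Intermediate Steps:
Function('l')(O) = Add(10, Mul(2, Pow(O, 2))) (Function('l')(O) = Add(Add(Pow(O, 2), Pow(O, 2)), 10) = Add(Mul(2, Pow(O, 2)), 10) = Add(10, Mul(2, Pow(O, 2))))
M = 326920 (M = Add(-284, Mul(Add(10, Mul(2, Pow(-12, 2))), 1098)) = Add(-284, Mul(Add(10, Mul(2, 144)), 1098)) = Add(-284, Mul(Add(10, 288), 1098)) = Add(-284, Mul(298, 1098)) = Add(-284, 327204) = 326920)
Add(M, Mul(-1, a)) = Add(326920, Mul(-1, 3215387)) = Add(326920, -3215387) = -2888467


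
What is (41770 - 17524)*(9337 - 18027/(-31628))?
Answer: 3580269381549/15814 ≈ 2.2640e+8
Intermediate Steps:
(41770 - 17524)*(9337 - 18027/(-31628)) = 24246*(9337 - 18027*(-1/31628)) = 24246*(9337 + 18027/31628) = 24246*(295328663/31628) = 3580269381549/15814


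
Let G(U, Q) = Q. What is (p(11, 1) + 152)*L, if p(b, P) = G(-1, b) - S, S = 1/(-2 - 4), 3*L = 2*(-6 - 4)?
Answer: -9790/9 ≈ -1087.8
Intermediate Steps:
L = -20/3 (L = (2*(-6 - 4))/3 = (2*(-10))/3 = (⅓)*(-20) = -20/3 ≈ -6.6667)
S = -⅙ (S = 1/(-6) = -⅙ ≈ -0.16667)
p(b, P) = ⅙ + b (p(b, P) = b - 1*(-⅙) = b + ⅙ = ⅙ + b)
(p(11, 1) + 152)*L = ((⅙ + 11) + 152)*(-20/3) = (67/6 + 152)*(-20/3) = (979/6)*(-20/3) = -9790/9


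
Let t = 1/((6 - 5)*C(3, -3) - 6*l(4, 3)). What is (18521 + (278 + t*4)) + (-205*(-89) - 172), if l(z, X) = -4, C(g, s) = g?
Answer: 995548/27 ≈ 36872.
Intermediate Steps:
t = 1/27 (t = 1/((6 - 5)*3 - 6*(-4)) = 1/(1*3 + 24) = 1/(3 + 24) = 1/27 ≈ 0.037037)
(18521 + (278 + t*4)) + (-205*(-89) - 172) = (18521 + (278 + (1/27)*4)) + (-205*(-89) - 172) = (18521 + (278 + 4/27)) + (18245 - 172) = (18521 + 7510/27) + 18073 = 507577/27 + 18073 = 995548/27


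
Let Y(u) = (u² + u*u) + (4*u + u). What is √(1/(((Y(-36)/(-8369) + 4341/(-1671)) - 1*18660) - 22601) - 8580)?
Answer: I*√79364278939468706574608455/96176483270 ≈ 92.628*I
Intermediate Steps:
Y(u) = 2*u² + 5*u (Y(u) = (u² + u²) + 5*u = 2*u² + 5*u)
√(1/(((Y(-36)/(-8369) + 4341/(-1671)) - 1*18660) - 22601) - 8580) = √(1/(((-36*(5 + 2*(-36))/(-8369) + 4341/(-1671)) - 1*18660) - 22601) - 8580) = √(1/(((-36*(5 - 72)*(-1/8369) + 4341*(-1/1671)) - 18660) - 22601) - 8580) = √(1/(((-36*(-67)*(-1/8369) - 1447/557) - 18660) - 22601) - 8580) = √(1/(((2412*(-1/8369) - 1447/557) - 18660) - 22601) - 8580) = √(1/(((-2412/8369 - 1447/557) - 18660) - 22601) - 8580) = √(1/((-13453427/4661533 - 18660) - 22601) - 8580) = √(1/(-86997659207/4661533 - 22601) - 8580) = √(1/(-192352966540/4661533) - 8580) = √(-4661533/192352966540 - 8580) = √(-1650388457574733/192352966540) = I*√79364278939468706574608455/96176483270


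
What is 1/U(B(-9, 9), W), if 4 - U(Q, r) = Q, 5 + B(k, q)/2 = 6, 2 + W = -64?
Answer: ½ ≈ 0.50000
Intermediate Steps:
W = -66 (W = -2 - 64 = -66)
B(k, q) = 2 (B(k, q) = -10 + 2*6 = -10 + 12 = 2)
U(Q, r) = 4 - Q
1/U(B(-9, 9), W) = 1/(4 - 1*2) = 1/(4 - 2) = 1/2 = ½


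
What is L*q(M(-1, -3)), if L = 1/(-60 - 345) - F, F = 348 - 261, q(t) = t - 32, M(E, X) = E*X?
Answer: 1021844/405 ≈ 2523.1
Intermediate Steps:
q(t) = -32 + t
F = 87
L = -35236/405 (L = 1/(-60 - 345) - 1*87 = 1/(-405) - 87 = -1/405 - 87 = -35236/405 ≈ -87.002)
L*q(M(-1, -3)) = -35236*(-32 - 1*(-3))/405 = -35236*(-32 + 3)/405 = -35236/405*(-29) = 1021844/405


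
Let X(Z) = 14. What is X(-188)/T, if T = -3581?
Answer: -14/3581 ≈ -0.0039095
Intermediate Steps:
X(-188)/T = 14/(-3581) = 14*(-1/3581) = -14/3581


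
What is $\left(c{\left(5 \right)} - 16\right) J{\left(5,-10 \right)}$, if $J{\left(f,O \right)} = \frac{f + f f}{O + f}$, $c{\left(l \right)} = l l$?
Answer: $-54$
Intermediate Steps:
$c{\left(l \right)} = l^{2}$
$J{\left(f,O \right)} = \frac{f + f^{2}}{O + f}$
$\left(c{\left(5 \right)} - 16\right) J{\left(5,-10 \right)} = \left(5^{2} - 16\right) \frac{5 \left(1 + 5\right)}{-10 + 5} = \left(25 - 16\right) 5 \frac{1}{-5} \cdot 6 = 9 \cdot 5 \left(- \frac{1}{5}\right) 6 = 9 \left(-6\right) = -54$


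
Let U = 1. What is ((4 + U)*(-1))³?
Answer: -125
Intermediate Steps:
((4 + U)*(-1))³ = ((4 + 1)*(-1))³ = (5*(-1))³ = (-5)³ = -125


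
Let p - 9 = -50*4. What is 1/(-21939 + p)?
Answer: -1/22130 ≈ -4.5188e-5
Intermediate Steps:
p = -191 (p = 9 - 50*4 = 9 - 200 = -191)
1/(-21939 + p) = 1/(-21939 - 191) = 1/(-22130) = -1/22130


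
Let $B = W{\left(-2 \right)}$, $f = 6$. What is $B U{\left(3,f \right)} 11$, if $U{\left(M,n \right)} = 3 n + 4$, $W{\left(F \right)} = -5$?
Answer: $-1210$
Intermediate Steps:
$B = -5$
$U{\left(M,n \right)} = 4 + 3 n$
$B U{\left(3,f \right)} 11 = - 5 \left(4 + 3 \cdot 6\right) 11 = - 5 \left(4 + 18\right) 11 = \left(-5\right) 22 \cdot 11 = \left(-110\right) 11 = -1210$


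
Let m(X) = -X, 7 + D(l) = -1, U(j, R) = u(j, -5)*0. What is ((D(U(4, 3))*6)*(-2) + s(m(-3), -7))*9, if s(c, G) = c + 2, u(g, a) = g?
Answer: 909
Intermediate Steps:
U(j, R) = 0 (U(j, R) = j*0 = 0)
D(l) = -8 (D(l) = -7 - 1 = -8)
s(c, G) = 2 + c
((D(U(4, 3))*6)*(-2) + s(m(-3), -7))*9 = (-8*6*(-2) + (2 - 1*(-3)))*9 = (-48*(-2) + (2 + 3))*9 = (96 + 5)*9 = 101*9 = 909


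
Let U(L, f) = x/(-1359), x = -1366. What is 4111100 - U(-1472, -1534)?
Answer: 5586983534/1359 ≈ 4.1111e+6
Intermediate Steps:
U(L, f) = 1366/1359 (U(L, f) = -1366/(-1359) = -1366*(-1/1359) = 1366/1359)
4111100 - U(-1472, -1534) = 4111100 - 1*1366/1359 = 4111100 - 1366/1359 = 5586983534/1359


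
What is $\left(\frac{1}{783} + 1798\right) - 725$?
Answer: $\frac{840160}{783} \approx 1073.0$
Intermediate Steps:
$\left(\frac{1}{783} + 1798\right) - 725 = \frac{1407835}{783} - 725 = \frac{840160}{783}$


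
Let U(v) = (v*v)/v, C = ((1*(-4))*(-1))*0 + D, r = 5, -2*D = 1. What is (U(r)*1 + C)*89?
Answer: 801/2 ≈ 400.50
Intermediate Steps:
D = -½ (D = -½*1 = -½ ≈ -0.50000)
C = -½ (C = ((1*(-4))*(-1))*0 - ½ = -4*(-1)*0 - ½ = 4*0 - ½ = 0 - ½ = -½ ≈ -0.50000)
U(v) = v (U(v) = v²/v = v)
(U(r)*1 + C)*89 = (5*1 - ½)*89 = (5 - ½)*89 = (9/2)*89 = 801/2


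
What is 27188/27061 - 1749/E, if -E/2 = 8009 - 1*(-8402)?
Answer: 939694225/888196142 ≈ 1.0580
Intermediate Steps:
E = -32822 (E = -2*(8009 - 1*(-8402)) = -2*(8009 + 8402) = -2*16411 = -32822)
27188/27061 - 1749/E = 27188/27061 - 1749/(-32822) = 27188*(1/27061) - 1749*(-1/32822) = 27188/27061 + 1749/32822 = 939694225/888196142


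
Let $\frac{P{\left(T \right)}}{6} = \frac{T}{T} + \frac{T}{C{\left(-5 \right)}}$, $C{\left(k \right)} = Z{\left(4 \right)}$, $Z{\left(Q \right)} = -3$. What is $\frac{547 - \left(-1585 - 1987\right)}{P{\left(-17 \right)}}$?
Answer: $\frac{4119}{40} \approx 102.97$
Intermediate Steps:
$C{\left(k \right)} = -3$
$P{\left(T \right)} = 6 - 2 T$ ($P{\left(T \right)} = 6 \left(\frac{T}{T} + \frac{T}{-3}\right) = 6 \left(1 + T \left(- \frac{1}{3}\right)\right) = 6 \left(1 - \frac{T}{3}\right) = 6 - 2 T$)
$\frac{547 - \left(-1585 - 1987\right)}{P{\left(-17 \right)}} = \frac{547 - \left(-1585 - 1987\right)}{6 - -34} = \frac{547 - -3572}{6 + 34} = \frac{547 + 3572}{40} = 4119 \cdot \frac{1}{40} = \frac{4119}{40}$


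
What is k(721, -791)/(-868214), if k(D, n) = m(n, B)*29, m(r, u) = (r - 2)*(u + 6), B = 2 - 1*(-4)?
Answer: 137982/434107 ≈ 0.31785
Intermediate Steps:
B = 6 (B = 2 + 4 = 6)
m(r, u) = (-2 + r)*(6 + u)
k(D, n) = -696 + 348*n (k(D, n) = (-12 - 2*6 + 6*n + n*6)*29 = (-12 - 12 + 6*n + 6*n)*29 = (-24 + 12*n)*29 = -696 + 348*n)
k(721, -791)/(-868214) = (-696 + 348*(-791))/(-868214) = (-696 - 275268)*(-1/868214) = -275964*(-1/868214) = 137982/434107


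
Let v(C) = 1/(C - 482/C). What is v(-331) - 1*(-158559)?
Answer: 17295456830/109079 ≈ 1.5856e+5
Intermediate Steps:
v(-331) - 1*(-158559) = -331/(-482 + (-331)**2) - 1*(-158559) = -331/(-482 + 109561) + 158559 = -331/109079 + 158559 = 17295456830/109079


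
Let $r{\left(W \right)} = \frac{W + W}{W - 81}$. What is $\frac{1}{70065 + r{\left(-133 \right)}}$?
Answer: $\frac{107}{7497088} \approx 1.4272 \cdot 10^{-5}$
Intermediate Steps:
$r{\left(W \right)} = \frac{2 W}{-81 + W}$
$\frac{1}{70065 + r{\left(-133 \right)}} = \frac{1}{70065 + 2 \left(-133\right) \frac{1}{-81 - 133}} = \frac{1}{70065 + 2 \left(-133\right) \frac{1}{-214}} = \frac{1}{70065 + 2 \left(-133\right) \left(- \frac{1}{214}\right)} = \frac{1}{70065 + \frac{133}{107}} = \frac{1}{\frac{7497088}{107}} = \frac{107}{7497088}$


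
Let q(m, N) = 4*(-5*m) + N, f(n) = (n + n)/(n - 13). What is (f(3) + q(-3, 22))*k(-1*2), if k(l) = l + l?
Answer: -1628/5 ≈ -325.60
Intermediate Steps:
f(n) = 2*n/(-13 + n) (f(n) = (2*n)/(-13 + n) = 2*n/(-13 + n))
q(m, N) = N - 20*m (q(m, N) = -20*m + N = N - 20*m)
k(l) = 2*l
(f(3) + q(-3, 22))*k(-1*2) = (2*3/(-13 + 3) + (22 - 20*(-3)))*(2*(-1*2)) = (2*3/(-10) + (22 + 60))*(2*(-2)) = (2*3*(-⅒) + 82)*(-4) = (-⅗ + 82)*(-4) = (407/5)*(-4) = -1628/5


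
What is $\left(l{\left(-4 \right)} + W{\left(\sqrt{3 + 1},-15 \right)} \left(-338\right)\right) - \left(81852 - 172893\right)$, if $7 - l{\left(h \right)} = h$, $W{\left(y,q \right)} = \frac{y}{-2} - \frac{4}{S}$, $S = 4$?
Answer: $91728$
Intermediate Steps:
$W{\left(y,q \right)} = -1 - \frac{y}{2}$ ($W{\left(y,q \right)} = \frac{y}{-2} - \frac{4}{4} = y \left(- \frac{1}{2}\right) - 1 = - \frac{y}{2} - 1 = -1 - \frac{y}{2}$)
$l{\left(h \right)} = 7 - h$
$\left(l{\left(-4 \right)} + W{\left(\sqrt{3 + 1},-15 \right)} \left(-338\right)\right) - \left(81852 - 172893\right) = \left(\left(7 - -4\right) + \left(-1 - \frac{\sqrt{3 + 1}}{2}\right) \left(-338\right)\right) - \left(81852 - 172893\right) = \left(\left(7 + 4\right) + \left(-1 - \frac{\sqrt{4}}{2}\right) \left(-338\right)\right) - \left(81852 - 172893\right) = \left(11 + \left(-1 - 1\right) \left(-338\right)\right) - -91041 = \left(11 + \left(-1 - 1\right) \left(-338\right)\right) + 91041 = \left(11 - -676\right) + 91041 = \left(11 + 676\right) + 91041 = 687 + 91041 = 91728$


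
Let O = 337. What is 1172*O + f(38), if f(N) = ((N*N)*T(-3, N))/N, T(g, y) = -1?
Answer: 394926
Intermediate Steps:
f(N) = -N (f(N) = ((N*N)*(-1))/N = (N²*(-1))/N = (-N²)/N = -N)
1172*O + f(38) = 1172*337 - 1*38 = 394964 - 38 = 394926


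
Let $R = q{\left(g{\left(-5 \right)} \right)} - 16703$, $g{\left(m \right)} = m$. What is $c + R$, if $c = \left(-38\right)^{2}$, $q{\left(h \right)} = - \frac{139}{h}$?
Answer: $- \frac{76156}{5} \approx -15231.0$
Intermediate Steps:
$R = - \frac{83376}{5}$ ($R = - \frac{139}{-5} - 16703 = \left(-139\right) \left(- \frac{1}{5}\right) - 16703 = \frac{139}{5} - 16703 = - \frac{83376}{5} \approx -16675.0$)
$c = 1444$
$c + R = 1444 - \frac{83376}{5} = - \frac{76156}{5}$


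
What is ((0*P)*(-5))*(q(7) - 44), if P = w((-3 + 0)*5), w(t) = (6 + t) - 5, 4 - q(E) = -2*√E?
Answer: 0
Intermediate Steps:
q(E) = 4 + 2*√E (q(E) = 4 - (-2)*√E = 4 + 2*√E)
w(t) = 1 + t
P = -14 (P = 1 + (-3 + 0)*5 = 1 - 3*5 = 1 - 15 = -14)
((0*P)*(-5))*(q(7) - 44) = ((0*(-14))*(-5))*((4 + 2*√7) - 44) = (0*(-5))*(-40 + 2*√7) = 0*(-40 + 2*√7) = 0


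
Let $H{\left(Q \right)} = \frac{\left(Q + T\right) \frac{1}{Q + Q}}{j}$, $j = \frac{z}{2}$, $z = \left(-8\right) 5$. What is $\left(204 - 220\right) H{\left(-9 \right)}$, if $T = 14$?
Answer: $- \frac{2}{9} \approx -0.22222$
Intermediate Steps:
$z = -40$
$j = -20$ ($j = - \frac{40}{2} = \left(-40\right) \frac{1}{2} = -20$)
$H{\left(Q \right)} = - \frac{14 + Q}{40 Q}$ ($H{\left(Q \right)} = \frac{\left(Q + 14\right) \frac{1}{Q + Q}}{-20} = \frac{14 + Q}{2 Q} \left(- \frac{1}{20}\right) = - \frac{14 + Q}{40 Q}$)
$\left(204 - 220\right) H{\left(-9 \right)} = \left(204 - 220\right) \frac{-14 - -9}{40 \left(-9\right)} = - 16 \cdot \frac{1}{40} \left(- \frac{1}{9}\right) \left(-14 + 9\right) = - 16 \cdot \frac{1}{40} \left(- \frac{1}{9}\right) \left(-5\right) = \left(-16\right) \frac{1}{72} = - \frac{2}{9}$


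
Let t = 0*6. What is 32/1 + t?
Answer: 32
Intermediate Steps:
t = 0
32/1 + t = 32/1 + 0 = 32*1 + 0 = 32 + 0 = 32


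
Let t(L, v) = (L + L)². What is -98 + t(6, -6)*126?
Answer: 18046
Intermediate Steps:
t(L, v) = 4*L² (t(L, v) = (2*L)² = 4*L²)
-98 + t(6, -6)*126 = -98 + (4*6²)*126 = -98 + (4*36)*126 = -98 + 144*126 = -98 + 18144 = 18046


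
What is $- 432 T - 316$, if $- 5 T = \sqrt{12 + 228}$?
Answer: $-316 + \frac{1728 \sqrt{15}}{5} \approx 1022.5$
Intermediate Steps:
$T = - \frac{4 \sqrt{15}}{5}$ ($T = - \frac{\sqrt{12 + 228}}{5} = - \frac{\sqrt{240}}{5} = - \frac{4 \sqrt{15}}{5} \approx -3.0984$)
$- 432 T - 316 = - 432 \left(- \frac{4 \sqrt{15}}{5}\right) - 316 = \frac{1728 \sqrt{15}}{5} - 316 = -316 + \frac{1728 \sqrt{15}}{5}$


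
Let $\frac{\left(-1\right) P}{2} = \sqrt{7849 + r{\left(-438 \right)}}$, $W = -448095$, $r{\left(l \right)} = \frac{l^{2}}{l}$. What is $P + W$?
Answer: $-448095 - 2 \sqrt{7411} \approx -4.4827 \cdot 10^{5}$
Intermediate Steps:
$r{\left(l \right)} = l$
$P = - 2 \sqrt{7411}$ ($P = - 2 \sqrt{7849 - 438} = - 2 \sqrt{7411} \approx -172.17$)
$P + W = - 2 \sqrt{7411} - 448095 = -448095 - 2 \sqrt{7411}$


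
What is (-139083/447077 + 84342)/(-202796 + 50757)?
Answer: -37707229251/67973140003 ≈ -0.55474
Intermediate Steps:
(-139083/447077 + 84342)/(-202796 + 50757) = (-139083*1/447077 + 84342)/(-152039) = (-139083/447077 + 84342)*(-1/152039) = (37707229251/447077)*(-1/152039) = -37707229251/67973140003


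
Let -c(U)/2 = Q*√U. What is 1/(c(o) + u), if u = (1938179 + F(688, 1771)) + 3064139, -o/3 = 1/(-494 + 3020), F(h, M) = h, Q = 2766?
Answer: 1053132763/5268829539736334 + 1383*I*√842/5268829539736334 ≈ 1.9988e-7 + 7.6167e-12*I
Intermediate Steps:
o = -1/842 (o = -3/(-494 + 3020) = -3/2526 = -3*1/2526 = -1/842 ≈ -0.0011876)
c(U) = -5532*√U
u = 5003006 (u = (1938179 + 688) + 3064139 = 1938867 + 3064139 = 5003006)
1/(c(o) + u) = 1/(-2766*I*√842/421 + 5003006) = 1/(5003006 - 2766*I*√842/421)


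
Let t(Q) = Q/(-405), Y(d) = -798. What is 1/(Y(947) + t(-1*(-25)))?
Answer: -81/64643 ≈ -0.0012530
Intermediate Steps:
t(Q) = -Q/405 (t(Q) = Q*(-1/405) = -Q/405)
1/(Y(947) + t(-1*(-25))) = 1/(-798 - (-1)*(-25)/405) = 1/(-798 - 1/405*25) = 1/(-798 - 5/81) = 1/(-64643/81) = -81/64643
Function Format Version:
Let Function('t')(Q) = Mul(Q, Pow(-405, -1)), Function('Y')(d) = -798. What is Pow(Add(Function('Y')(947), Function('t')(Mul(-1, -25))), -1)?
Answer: Rational(-81, 64643) ≈ -0.0012530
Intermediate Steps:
Function('t')(Q) = Mul(Rational(-1, 405), Q) (Function('t')(Q) = Mul(Q, Rational(-1, 405)) = Mul(Rational(-1, 405), Q))
Pow(Add(Function('Y')(947), Function('t')(Mul(-1, -25))), -1) = Pow(Add(-798, Mul(Rational(-1, 405), Mul(-1, -25))), -1) = Pow(Add(-798, Mul(Rational(-1, 405), 25)), -1) = Pow(Add(-798, Rational(-5, 81)), -1) = Pow(Rational(-64643, 81), -1) = Rational(-81, 64643)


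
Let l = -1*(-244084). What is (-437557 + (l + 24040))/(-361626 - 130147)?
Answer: 169433/491773 ≈ 0.34453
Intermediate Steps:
l = 244084
(-437557 + (l + 24040))/(-361626 - 130147) = (-437557 + (244084 + 24040))/(-361626 - 130147) = (-437557 + 268124)/(-491773) = -169433*(-1/491773) = 169433/491773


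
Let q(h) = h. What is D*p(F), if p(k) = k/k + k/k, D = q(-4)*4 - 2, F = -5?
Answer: -36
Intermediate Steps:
D = -18 (D = -4*4 - 2 = -16 - 2 = -18)
p(k) = 2 (p(k) = 1 + 1 = 2)
D*p(F) = -18*2 = -36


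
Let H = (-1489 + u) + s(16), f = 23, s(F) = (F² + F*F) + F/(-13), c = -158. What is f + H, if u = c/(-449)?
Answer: -5573628/5837 ≈ -954.88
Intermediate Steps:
s(F) = 2*F² - F/13 (s(F) = (F² + F²) + F*(-1/13) = 2*F² - F/13)
u = 158/449 (u = -158/(-449) = -158*(-1/449) = 158/449 ≈ 0.35189)
H = -5707879/5837 (H = (-1489 + 158/449) + (1/13)*16*(-1 + 26*16) = -668403/449 + (1/13)*16*(-1 + 416) = -668403/449 + (1/13)*16*415 = -668403/449 + 6640/13 = -5707879/5837 ≈ -977.88)
f + H = 23 - 5707879/5837 = -5573628/5837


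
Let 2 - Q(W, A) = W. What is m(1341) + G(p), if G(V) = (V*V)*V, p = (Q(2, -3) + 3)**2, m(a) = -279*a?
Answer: -373410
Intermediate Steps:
Q(W, A) = 2 - W
p = 9 (p = ((2 - 1*2) + 3)**2 = ((2 - 2) + 3)**2 = (0 + 3)**2 = 3**2 = 9)
G(V) = V**3 (G(V) = V**2*V = V**3)
m(1341) + G(p) = -279*1341 + 9**3 = -374139 + 729 = -373410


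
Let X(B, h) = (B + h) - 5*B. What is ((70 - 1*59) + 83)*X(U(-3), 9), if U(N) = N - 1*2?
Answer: 2726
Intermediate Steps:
U(N) = -2 + N (U(N) = N - 2 = -2 + N)
X(B, h) = h - 4*B
((70 - 1*59) + 83)*X(U(-3), 9) = ((70 - 1*59) + 83)*(9 - 4*(-2 - 3)) = ((70 - 59) + 83)*(9 - 4*(-5)) = (11 + 83)*(9 + 20) = 94*29 = 2726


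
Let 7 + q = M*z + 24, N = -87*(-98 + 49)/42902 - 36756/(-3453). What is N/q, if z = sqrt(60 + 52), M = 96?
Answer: -9019214289/50955578584406 + 101864067264*sqrt(7)/25477789292203 ≈ 0.010401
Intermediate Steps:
z = 4*sqrt(7) (z = sqrt(112) = 4*sqrt(7) ≈ 10.583)
N = 530542017/49380202 (N = -87*(-49)*(1/42902) - 36756*(-1/3453) = 4263*(1/42902) + 12252/1151 = 4263/42902 + 12252/1151 = 530542017/49380202 ≈ 10.744)
q = 17 + 384*sqrt(7) (q = -7 + (96*(4*sqrt(7)) + 24) = -7 + (384*sqrt(7) + 24) = -7 + (24 + 384*sqrt(7)) = 17 + 384*sqrt(7) ≈ 1033.0)
N/q = 530542017/(49380202*(17 + 384*sqrt(7)))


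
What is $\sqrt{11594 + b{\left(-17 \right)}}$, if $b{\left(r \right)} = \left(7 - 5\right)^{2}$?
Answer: $\sqrt{11598} \approx 107.69$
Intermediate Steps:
$b{\left(r \right)} = 4$ ($b{\left(r \right)} = 2^{2} = 4$)
$\sqrt{11594 + b{\left(-17 \right)}} = \sqrt{11594 + 4} = \sqrt{11598}$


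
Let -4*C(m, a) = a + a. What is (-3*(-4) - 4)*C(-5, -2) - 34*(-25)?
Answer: 858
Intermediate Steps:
C(m, a) = -a/2 (C(m, a) = -(a + a)/4 = -a/2)
(-3*(-4) - 4)*C(-5, -2) - 34*(-25) = (-3*(-4) - 4)*(-½*(-2)) - 34*(-25) = (12 - 4)*1 + 850 = 8*1 + 850 = 8 + 850 = 858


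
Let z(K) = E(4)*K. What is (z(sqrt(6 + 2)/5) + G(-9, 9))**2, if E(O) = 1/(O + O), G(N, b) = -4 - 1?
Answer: (100 - sqrt(2))**2/400 ≈ 24.298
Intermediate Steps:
G(N, b) = -5
E(O) = 1/(2*O)
z(K) = K/8 (z(K) = ((1/2)/4)*K = ((1/2)*(1/4))*K = K/8)
(z(sqrt(6 + 2)/5) + G(-9, 9))**2 = ((sqrt(6 + 2)/5)/8 - 5)**2 = ((sqrt(8)*(1/5))/8 - 5)**2 = (((2*sqrt(2))*(1/5))/8 - 5)**2 = ((2*sqrt(2)/5)/8 - 5)**2 = (sqrt(2)/20 - 5)**2 = (-5 + sqrt(2)/20)**2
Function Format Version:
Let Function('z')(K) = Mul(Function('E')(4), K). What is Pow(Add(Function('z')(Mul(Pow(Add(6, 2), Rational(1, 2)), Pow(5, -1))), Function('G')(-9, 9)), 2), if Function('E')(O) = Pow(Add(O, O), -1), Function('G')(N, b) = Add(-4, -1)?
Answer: Mul(Rational(1, 400), Pow(Add(100, Mul(-1, Pow(2, Rational(1, 2)))), 2)) ≈ 24.298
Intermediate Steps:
Function('G')(N, b) = -5
Function('E')(O) = Mul(Rational(1, 2), Pow(O, -1)) (Function('E')(O) = Pow(Mul(2, O), -1) = Mul(Rational(1, 2), Pow(O, -1)))
Function('z')(K) = Mul(Rational(1, 8), K) (Function('z')(K) = Mul(Mul(Rational(1, 2), Pow(4, -1)), K) = Mul(Mul(Rational(1, 2), Rational(1, 4)), K) = Mul(Rational(1, 8), K))
Pow(Add(Function('z')(Mul(Pow(Add(6, 2), Rational(1, 2)), Pow(5, -1))), Function('G')(-9, 9)), 2) = Pow(Add(Mul(Rational(1, 8), Mul(Pow(Add(6, 2), Rational(1, 2)), Pow(5, -1))), -5), 2) = Pow(Add(Mul(Rational(1, 8), Mul(Pow(8, Rational(1, 2)), Rational(1, 5))), -5), 2) = Pow(Add(Mul(Rational(1, 8), Mul(Mul(2, Pow(2, Rational(1, 2))), Rational(1, 5))), -5), 2) = Pow(Add(Mul(Rational(1, 8), Mul(Rational(2, 5), Pow(2, Rational(1, 2)))), -5), 2) = Pow(Add(Mul(Rational(1, 20), Pow(2, Rational(1, 2))), -5), 2) = Pow(Add(-5, Mul(Rational(1, 20), Pow(2, Rational(1, 2)))), 2)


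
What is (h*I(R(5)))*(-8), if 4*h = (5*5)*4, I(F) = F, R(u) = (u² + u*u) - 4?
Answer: -9200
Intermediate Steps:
R(u) = -4 + 2*u² (R(u) = (u² + u²) - 4 = 2*u² - 4 = -4 + 2*u²)
h = 25 (h = ((5*5)*4)/4 = (25*4)/4 = (¼)*100 = 25)
(h*I(R(5)))*(-8) = (25*(-4 + 2*5²))*(-8) = (25*(-4 + 2*25))*(-8) = (25*(-4 + 50))*(-8) = (25*46)*(-8) = 1150*(-8) = -9200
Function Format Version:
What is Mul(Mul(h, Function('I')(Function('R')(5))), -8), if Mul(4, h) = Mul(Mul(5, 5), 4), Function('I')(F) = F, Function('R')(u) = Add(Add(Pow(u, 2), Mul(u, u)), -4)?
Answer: -9200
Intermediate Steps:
Function('R')(u) = Add(-4, Mul(2, Pow(u, 2))) (Function('R')(u) = Add(Add(Pow(u, 2), Pow(u, 2)), -4) = Add(Mul(2, Pow(u, 2)), -4) = Add(-4, Mul(2, Pow(u, 2))))
h = 25 (h = Mul(Rational(1, 4), Mul(Mul(5, 5), 4)) = Mul(Rational(1, 4), Mul(25, 4)) = Mul(Rational(1, 4), 100) = 25)
Mul(Mul(h, Function('I')(Function('R')(5))), -8) = Mul(Mul(25, Add(-4, Mul(2, Pow(5, 2)))), -8) = Mul(Mul(25, Add(-4, Mul(2, 25))), -8) = Mul(Mul(25, Add(-4, 50)), -8) = Mul(Mul(25, 46), -8) = Mul(1150, -8) = -9200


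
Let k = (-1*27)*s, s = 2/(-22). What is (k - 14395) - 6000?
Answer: -224318/11 ≈ -20393.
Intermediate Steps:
s = -1/11 (s = 2*(-1/22) = -1/11 ≈ -0.090909)
k = 27/11 (k = -1*27*(-1/11) = -27*(-1/11) = 27/11 ≈ 2.4545)
(k - 14395) - 6000 = (27/11 - 14395) - 6000 = -158318/11 - 6000 = -224318/11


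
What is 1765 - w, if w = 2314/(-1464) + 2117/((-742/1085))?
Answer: 188633671/38796 ≈ 4862.2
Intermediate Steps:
w = -120158731/38796 (w = 2314*(-1/1464) + 2117/((-742*1/1085)) = -1157/732 + 2117/(-106/155) = -1157/732 + 2117*(-155/106) = -1157/732 - 328135/106 = -120158731/38796 ≈ -3097.2)
1765 - w = 1765 - 1*(-120158731/38796) = 1765 + 120158731/38796 = 188633671/38796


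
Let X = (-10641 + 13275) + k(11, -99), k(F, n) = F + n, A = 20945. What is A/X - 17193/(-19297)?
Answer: 447949043/49130162 ≈ 9.1176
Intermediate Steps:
X = 2546 (X = (-10641 + 13275) + (11 - 99) = 2634 - 88 = 2546)
A/X - 17193/(-19297) = 20945/2546 - 17193/(-19297) = 20945*(1/2546) - 17193*(-1/19297) = 20945/2546 + 17193/19297 = 447949043/49130162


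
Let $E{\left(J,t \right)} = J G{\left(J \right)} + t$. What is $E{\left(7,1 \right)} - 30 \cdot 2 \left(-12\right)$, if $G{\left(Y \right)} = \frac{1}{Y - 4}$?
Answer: $\frac{2170}{3} \approx 723.33$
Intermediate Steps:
$G{\left(Y \right)} = \frac{1}{-4 + Y}$
$E{\left(J,t \right)} = t + \frac{J}{-4 + J}$ ($E{\left(J,t \right)} = \frac{J}{-4 + J} + t = t + \frac{J}{-4 + J}$)
$E{\left(7,1 \right)} - 30 \cdot 2 \left(-12\right) = \frac{7 + 1 \left(-4 + 7\right)}{-4 + 7} - 30 \cdot 2 \left(-12\right) = \frac{7 + 1 \cdot 3}{3} - -720 = \frac{7 + 3}{3} + 720 = \frac{1}{3} \cdot 10 + 720 = \frac{10}{3} + 720 = \frac{2170}{3}$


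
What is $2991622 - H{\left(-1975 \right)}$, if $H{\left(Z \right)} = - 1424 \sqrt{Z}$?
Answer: $2991622 + 7120 i \sqrt{79} \approx 2.9916 \cdot 10^{6} + 63284.0 i$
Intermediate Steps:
$2991622 - H{\left(-1975 \right)} = 2991622 - - 1424 \sqrt{-1975} = 2991622 - - 1424 \cdot 5 i \sqrt{79} = 2991622 - - 7120 i \sqrt{79} = 2991622 + 7120 i \sqrt{79}$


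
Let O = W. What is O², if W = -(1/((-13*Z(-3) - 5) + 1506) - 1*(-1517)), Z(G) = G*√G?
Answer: 27*(-191641118171*I + 9978904884*√3)/(2*(-1124219*I + 58539*√3)) ≈ 2.3013e+6 - 0.090698*I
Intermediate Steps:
Z(G) = G^(3/2)
W = -1517 - 1/(1501 + 39*I*√3) (W = -(1/((-(-39)*I*√3 - 5) + 1506) - 1*(-1517)) = -(1/((-(-39)*I*√3 - 5) + 1506) + 1517) = -(1/((39*I*√3 - 5) + 1506) + 1517) = -(1/((-5 + 39*I*√3) + 1506) + 1517) = -(1/(1501 + 39*I*√3) + 1517) = -(1517 + 1/(1501 + 39*I*√3)) = -1517 - 1/(1501 + 39*I*√3) ≈ -1517.0 + 2.9922e-5*I)
O = 3*(-19721*√3 + 759006*I)/(-1501*I + 39*√3) ≈ -1517.0 + 2.9892e-5*I
O² = (3*(-19721*√3 + 759006*I)/(-1501*I + 39*√3))² = 9*(-19721*√3 + 759006*I)²/(-1501*I + 39*√3)²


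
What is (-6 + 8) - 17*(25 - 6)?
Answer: -321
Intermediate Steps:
(-6 + 8) - 17*(25 - 6) = 2 - 17*19 = 2 - 323 = -321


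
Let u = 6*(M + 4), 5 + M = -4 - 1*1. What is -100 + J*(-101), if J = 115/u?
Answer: 8015/36 ≈ 222.64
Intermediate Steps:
M = -10 (M = -5 + (-4 - 1*1) = -5 + (-4 - 1) = -5 - 5 = -10)
u = -36 (u = 6*(-10 + 4) = 6*(-6) = -36)
J = -115/36 (J = 115/(-36) = 115*(-1/36) = -115/36 ≈ -3.1944)
-100 + J*(-101) = -100 - 115/36*(-101) = -100 + 11615/36 = 8015/36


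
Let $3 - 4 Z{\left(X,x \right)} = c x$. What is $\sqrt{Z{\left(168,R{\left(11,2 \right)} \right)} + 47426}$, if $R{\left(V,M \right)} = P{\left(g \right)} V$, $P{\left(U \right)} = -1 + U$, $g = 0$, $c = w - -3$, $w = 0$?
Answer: $\sqrt{47435} \approx 217.8$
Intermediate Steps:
$c = 3$ ($c = 0 - -3 = 0 + 3 = 3$)
$R{\left(V,M \right)} = - V$ ($R{\left(V,M \right)} = \left(-1 + 0\right) V = - V$)
$Z{\left(X,x \right)} = \frac{3}{4} - \frac{3 x}{4}$
$\sqrt{Z{\left(168,R{\left(11,2 \right)} \right)} + 47426} = \sqrt{\left(\frac{3}{4} - \frac{3 \left(\left(-1\right) 11\right)}{4}\right) + 47426} = \sqrt{\left(\frac{3}{4} - - \frac{33}{4}\right) + 47426} = \sqrt{\left(\frac{3}{4} + \frac{33}{4}\right) + 47426} = \sqrt{9 + 47426} = \sqrt{47435}$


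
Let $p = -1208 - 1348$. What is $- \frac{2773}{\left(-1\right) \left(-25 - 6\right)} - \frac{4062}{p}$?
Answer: $- \frac{1160311}{13206} \approx -87.862$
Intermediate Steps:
$p = -2556$
$- \frac{2773}{\left(-1\right) \left(-25 - 6\right)} - \frac{4062}{p} = - \frac{2773}{\left(-1\right) \left(-25 - 6\right)} - \frac{4062}{-2556} = - \frac{2773}{\left(-1\right) \left(-31\right)} - - \frac{677}{426} = - \frac{2773}{31} + \frac{677}{426} = - \frac{1160311}{13206}$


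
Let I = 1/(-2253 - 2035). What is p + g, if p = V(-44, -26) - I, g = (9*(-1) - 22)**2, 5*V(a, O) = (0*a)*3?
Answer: 4120769/4288 ≈ 961.00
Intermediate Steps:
V(a, O) = 0 (V(a, O) = ((0*a)*3)/5 = (0*3)/5 = (1/5)*0 = 0)
I = -1/4288 (I = 1/(-4288) = -1/4288 ≈ -0.00023321)
g = 961 (g = (-9 - 22)**2 = (-31)**2 = 961)
p = 1/4288 (p = 0 - 1*(-1/4288) = 0 + 1/4288 = 1/4288 ≈ 0.00023321)
p + g = 1/4288 + 961 = 4120769/4288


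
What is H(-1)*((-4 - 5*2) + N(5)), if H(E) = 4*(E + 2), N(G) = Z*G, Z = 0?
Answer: -56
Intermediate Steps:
N(G) = 0 (N(G) = 0*G = 0)
H(E) = 8 + 4*E (H(E) = 4*(2 + E) = 8 + 4*E)
H(-1)*((-4 - 5*2) + N(5)) = (8 + 4*(-1))*((-4 - 5*2) + 0) = (8 - 4)*((-4 - 10) + 0) = 4*(-14 + 0) = 4*(-14) = -56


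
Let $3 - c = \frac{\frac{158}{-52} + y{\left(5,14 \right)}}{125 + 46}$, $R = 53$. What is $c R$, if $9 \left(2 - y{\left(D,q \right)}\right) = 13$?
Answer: $\frac{6393019}{40014} \approx 159.77$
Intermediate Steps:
$y{\left(D,q \right)} = \frac{5}{9}$ ($y{\left(D,q \right)} = 2 - \frac{13}{9} = \frac{5}{9}$)
$c = \frac{120623}{40014}$ ($c = 3 - \frac{\frac{158}{-52} + \frac{5}{9}}{125 + 46} = 3 - \frac{158 \left(- \frac{1}{52}\right) + \frac{5}{9}}{171} = 3 - \left(- \frac{79}{26} + \frac{5}{9}\right) \frac{1}{171} = 3 - \left(- \frac{581}{234}\right) \frac{1}{171} = 3 - - \frac{581}{40014} = 3 + \frac{581}{40014} = \frac{120623}{40014} \approx 3.0145$)
$c R = \frac{120623}{40014} \cdot 53 = \frac{6393019}{40014}$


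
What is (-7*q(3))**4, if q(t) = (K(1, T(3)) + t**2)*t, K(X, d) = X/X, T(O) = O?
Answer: 1944810000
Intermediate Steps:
K(X, d) = 1
q(t) = t*(1 + t**2) (q(t) = (1 + t**2)*t = t*(1 + t**2))
(-7*q(3))**4 = (-7*(3 + 3**3))**4 = (-7*(3 + 27))**4 = (-7*30)**4 = (-210)**4 = 1944810000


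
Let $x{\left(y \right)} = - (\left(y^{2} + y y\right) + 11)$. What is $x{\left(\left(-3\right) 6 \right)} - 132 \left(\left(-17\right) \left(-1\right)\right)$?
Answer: $-2903$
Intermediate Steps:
$x{\left(y \right)} = -11 - 2 y^{2}$ ($x{\left(y \right)} = - (\left(y^{2} + y^{2}\right) + 11) = - (2 y^{2} + 11) = - (11 + 2 y^{2}) = -11 - 2 y^{2}$)
$x{\left(\left(-3\right) 6 \right)} - 132 \left(\left(-17\right) \left(-1\right)\right) = \left(-11 - 2 \left(\left(-3\right) 6\right)^{2}\right) - 132 \left(\left(-17\right) \left(-1\right)\right) = \left(-11 - 2 \left(-18\right)^{2}\right) - 2244 = \left(-11 - 648\right) - 2244 = -659 - 2244 = -2903$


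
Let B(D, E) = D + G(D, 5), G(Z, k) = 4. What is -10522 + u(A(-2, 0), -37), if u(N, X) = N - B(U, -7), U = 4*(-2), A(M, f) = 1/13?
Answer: -136733/13 ≈ -10518.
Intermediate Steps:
A(M, f) = 1/13
U = -8
B(D, E) = 4 + D (B(D, E) = D + 4 = 4 + D)
u(N, X) = 4 + N (u(N, X) = N - (4 - 8) = N - 1*(-4) = N + 4 = 4 + N)
-10522 + u(A(-2, 0), -37) = -10522 + (4 + 1/13) = -10522 + 53/13 = -136733/13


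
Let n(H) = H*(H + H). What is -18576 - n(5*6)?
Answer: -20376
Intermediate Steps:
n(H) = 2*H**2 (n(H) = H*(2*H) = 2*H**2)
-18576 - n(5*6) = -18576 - 2*(5*6)**2 = -18576 - 2*30**2 = -18576 - 2*900 = -18576 - 1*1800 = -18576 - 1800 = -20376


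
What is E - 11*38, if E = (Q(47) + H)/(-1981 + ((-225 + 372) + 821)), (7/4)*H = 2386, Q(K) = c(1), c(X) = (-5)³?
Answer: -2972707/7091 ≈ -419.22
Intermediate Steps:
c(X) = -125
Q(K) = -125
H = 9544/7 (H = (4/7)*2386 = 9544/7 ≈ 1363.4)
E = -8669/7091 (E = (-125 + 9544/7)/(-1981 + ((-225 + 372) + 821)) = 8669/(7*(-1981 + (147 + 821))) = 8669/(7*(-1981 + 968)) = (8669/7)/(-1013) = (8669/7)*(-1/1013) = -8669/7091 ≈ -1.2225)
E - 11*38 = -8669/7091 - 11*38 = -8669/7091 - 1*418 = -8669/7091 - 418 = -2972707/7091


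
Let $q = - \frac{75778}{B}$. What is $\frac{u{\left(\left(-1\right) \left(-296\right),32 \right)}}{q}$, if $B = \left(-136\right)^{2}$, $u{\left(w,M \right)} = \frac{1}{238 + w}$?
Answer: $- \frac{4624}{10116363} \approx -0.00045708$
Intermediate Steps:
$B = 18496$
$q = - \frac{37889}{9248}$ ($q = - \frac{75778}{18496} = \left(-75778\right) \frac{1}{18496} = - \frac{37889}{9248} \approx -4.097$)
$\frac{u{\left(\left(-1\right) \left(-296\right),32 \right)}}{q} = \frac{1}{\left(238 - -296\right) \left(- \frac{37889}{9248}\right)} = \frac{1}{238 + 296} \left(- \frac{9248}{37889}\right) = \frac{1}{534} \left(- \frac{9248}{37889}\right) = - \frac{4624}{10116363}$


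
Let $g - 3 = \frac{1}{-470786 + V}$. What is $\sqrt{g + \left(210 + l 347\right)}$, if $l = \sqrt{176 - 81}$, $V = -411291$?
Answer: $\frac{\sqrt{165726743744800 + 269986762373363 \sqrt{95}}}{882077} \approx 59.959$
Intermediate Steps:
$l = \sqrt{95} \approx 9.7468$
$g = \frac{2646230}{882077}$ ($g = 3 + \frac{1}{-470786 - 411291} = 3 + \frac{1}{-882077} = 3 - \frac{1}{882077} = \frac{2646230}{882077} \approx 3.0$)
$\sqrt{g + \left(210 + l 347\right)} = \sqrt{\frac{2646230}{882077} + \left(210 + \sqrt{95} \cdot 347\right)} = \sqrt{\frac{2646230}{882077} + \left(210 + 347 \sqrt{95}\right)} = \sqrt{\frac{187882400}{882077} + 347 \sqrt{95}}$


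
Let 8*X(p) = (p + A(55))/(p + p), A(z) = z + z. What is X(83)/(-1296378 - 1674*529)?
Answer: -193/2897595072 ≈ -6.6607e-8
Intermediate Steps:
A(z) = 2*z
X(p) = (110 + p)/(16*p) (X(p) = ((p + 2*55)/(p + p))/8 = ((p + 110)/((2*p)))/8 = ((110 + p)*(1/(2*p)))/8 = ((110 + p)/(2*p))/8 = (110 + p)/(16*p))
X(83)/(-1296378 - 1674*529) = ((1/16)*(110 + 83)/83)/(-1296378 - 1674*529) = ((1/16)*(1/83)*193)/(-1296378 - 1*885546) = 193/(1328*(-1296378 - 885546)) = (193/1328)/(-2181924) = (193/1328)*(-1/2181924) = -193/2897595072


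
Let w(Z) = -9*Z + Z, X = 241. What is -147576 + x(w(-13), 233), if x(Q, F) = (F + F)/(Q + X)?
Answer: -50913254/345 ≈ -1.4757e+5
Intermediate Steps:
w(Z) = -8*Z
x(Q, F) = 2*F/(241 + Q) (x(Q, F) = (F + F)/(Q + 241) = (2*F)/(241 + Q) = 2*F/(241 + Q))
-147576 + x(w(-13), 233) = -147576 + 2*233/(241 - 8*(-13)) = -147576 + 2*233/(241 + 104) = -147576 + 2*233/345 = -147576 + 2*233*(1/345) = -147576 + 466/345 = -50913254/345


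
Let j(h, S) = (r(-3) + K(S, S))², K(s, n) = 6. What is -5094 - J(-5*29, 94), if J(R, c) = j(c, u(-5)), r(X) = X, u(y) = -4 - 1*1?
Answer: -5103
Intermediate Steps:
u(y) = -5 (u(y) = -4 - 1 = -5)
j(h, S) = 9 (j(h, S) = (-3 + 6)² = 3² = 9)
J(R, c) = 9
-5094 - J(-5*29, 94) = -5094 - 1*9 = -5094 - 9 = -5103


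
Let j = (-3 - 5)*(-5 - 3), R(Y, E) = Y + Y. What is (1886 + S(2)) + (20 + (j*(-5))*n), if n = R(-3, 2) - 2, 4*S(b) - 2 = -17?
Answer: 17849/4 ≈ 4462.3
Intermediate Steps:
S(b) = -15/4 (S(b) = 1/2 + (1/4)*(-17) = 1/2 - 17/4 = -15/4)
R(Y, E) = 2*Y
j = 64 (j = -8*(-8) = 64)
n = -8 (n = 2*(-3) - 2 = -6 - 2 = -8)
(1886 + S(2)) + (20 + (j*(-5))*n) = (1886 - 15/4) + (20 + (64*(-5))*(-8)) = 7529/4 + (20 - 320*(-8)) = 7529/4 + (20 + 2560) = 7529/4 + 2580 = 17849/4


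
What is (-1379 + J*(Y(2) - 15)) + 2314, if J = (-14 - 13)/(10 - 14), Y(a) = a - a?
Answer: 3335/4 ≈ 833.75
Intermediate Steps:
Y(a) = 0
J = 27/4 (J = -27/(-4) = -27*(-1/4) = 27/4 ≈ 6.7500)
(-1379 + J*(Y(2) - 15)) + 2314 = (-1379 + 27*(0 - 15)/4) + 2314 = (-1379 + (27/4)*(-15)) + 2314 = (-1379 - 405/4) + 2314 = -5921/4 + 2314 = 3335/4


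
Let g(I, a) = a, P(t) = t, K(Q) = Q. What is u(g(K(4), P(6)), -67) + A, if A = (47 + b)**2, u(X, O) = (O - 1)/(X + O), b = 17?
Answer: 249924/61 ≈ 4097.1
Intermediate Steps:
u(X, O) = (-1 + O)/(O + X)
A = 4096 (A = (47 + 17)**2 = 64**2 = 4096)
u(g(K(4), P(6)), -67) + A = (-1 - 67)/(-67 + 6) + 4096 = -68/(-61) + 4096 = -1/61*(-68) + 4096 = 68/61 + 4096 = 249924/61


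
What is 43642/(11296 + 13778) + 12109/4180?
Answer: 243022313/52404660 ≈ 4.6374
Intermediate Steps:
43642/(11296 + 13778) + 12109/4180 = 43642/25074 + 12109*(1/4180) = 43642*(1/25074) + 12109/4180 = 21821/12537 + 12109/4180 = 243022313/52404660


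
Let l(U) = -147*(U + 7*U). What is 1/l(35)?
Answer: -1/41160 ≈ -2.4295e-5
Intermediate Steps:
l(U) = -1176*U
1/l(35) = 1/(-1176*35) = 1/(-41160) = -1/41160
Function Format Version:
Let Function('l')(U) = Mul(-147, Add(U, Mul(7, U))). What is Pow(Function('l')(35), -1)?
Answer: Rational(-1, 41160) ≈ -2.4295e-5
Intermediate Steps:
Function('l')(U) = Mul(-1176, U) (Function('l')(U) = Mul(-147, Mul(8, U)) = Mul(-1176, U))
Pow(Function('l')(35), -1) = Pow(Mul(-1176, 35), -1) = Pow(-41160, -1) = Rational(-1, 41160)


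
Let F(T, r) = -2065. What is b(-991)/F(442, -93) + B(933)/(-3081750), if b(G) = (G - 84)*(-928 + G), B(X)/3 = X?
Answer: -60546903797/60607750 ≈ -999.00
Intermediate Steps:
B(X) = 3*X
b(G) = (-928 + G)*(-84 + G) (b(G) = (-84 + G)*(-928 + G) = (-928 + G)*(-84 + G))
b(-991)/F(442, -93) + B(933)/(-3081750) = (77952 + (-991)² - 1012*(-991))/(-2065) + (3*933)/(-3081750) = (77952 + 982081 + 1002892)*(-1/2065) + 2799*(-1/3081750) = 2062925*(-1/2065) - 933/1027250 = -412585/413 - 933/1027250 = -60546903797/60607750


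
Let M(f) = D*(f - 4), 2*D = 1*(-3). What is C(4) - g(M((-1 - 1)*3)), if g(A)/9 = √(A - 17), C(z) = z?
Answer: 4 - 9*I*√2 ≈ 4.0 - 12.728*I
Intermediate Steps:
D = -3/2 (D = (1*(-3))/2 = (½)*(-3) = -3/2 ≈ -1.5000)
M(f) = 6 - 3*f/2 (M(f) = -3*(f - 4)/2 = -3*(-4 + f)/2 = 6 - 3*f/2)
g(A) = 9*√(-17 + A) (g(A) = 9*√(A - 17) = 9*√(-17 + A))
C(4) - g(M((-1 - 1)*3)) = 4 - 9*√(-17 + (6 - 3*(-1 - 1)*3/2)) = 4 - 9*√(-17 + (6 - (-3)*3)) = 4 - 9*√(-17 + (6 - 3/2*(-6))) = 4 - 9*√(-17 + (6 + 9)) = 4 - 9*√(-17 + 15) = 4 - 9*√(-2) = 4 - 9*I*√2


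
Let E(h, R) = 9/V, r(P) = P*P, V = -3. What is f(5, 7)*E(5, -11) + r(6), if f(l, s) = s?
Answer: 15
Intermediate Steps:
r(P) = P²
E(h, R) = -3 (E(h, R) = 9/(-3) = 9*(-⅓) = -3)
f(5, 7)*E(5, -11) + r(6) = 7*(-3) + 6² = -21 + 36 = 15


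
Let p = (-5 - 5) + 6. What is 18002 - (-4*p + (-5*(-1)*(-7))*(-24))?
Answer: 17146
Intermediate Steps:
p = -4 (p = -10 + 6 = -4)
18002 - (-4*p + (-5*(-1)*(-7))*(-24)) = 18002 - (-4*(-4) + (-5*(-1)*(-7))*(-24)) = 18002 - (16 + (5*(-7))*(-24)) = 18002 - (16 - 35*(-24)) = 18002 - (16 + 840) = 18002 - 1*856 = 18002 - 856 = 17146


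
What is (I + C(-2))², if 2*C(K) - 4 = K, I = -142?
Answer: 19881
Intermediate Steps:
C(K) = 2 + K/2
(I + C(-2))² = (-142 + (2 + (½)*(-2)))² = (-142 + (2 - 1))² = (-142 + 1)² = (-141)² = 19881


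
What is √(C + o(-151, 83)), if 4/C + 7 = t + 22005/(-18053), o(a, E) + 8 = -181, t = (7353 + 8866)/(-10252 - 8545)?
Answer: I*√199915385165528122545/1027275093 ≈ 13.764*I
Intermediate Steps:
t = -16219/18797 (t = 16219/(-18797) = 16219*(-1/18797) = -16219/18797 ≈ -0.86285)
o(a, E) = -189 (o(a, E) = -8 - 181 = -189)
C = -1357368964/3081825279 (C = 4/(-7 + (-16219/18797 + 22005/(-18053))) = 4/(-7 + (-16219/18797 + 22005*(-1/18053))) = 4/(-7 + (-16219/18797 - 22005/18053)) = 4/(-7 - 706429592/339342241) = 4/(-3081825279/339342241) = 4*(-339342241/3081825279) = -1357368964/3081825279 ≈ -0.44044)
√(C + o(-151, 83)) = √(-1357368964/3081825279 - 189) = √(-583822346695/3081825279) = I*√199915385165528122545/1027275093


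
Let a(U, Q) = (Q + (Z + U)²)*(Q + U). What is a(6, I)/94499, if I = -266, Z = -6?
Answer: 69160/94499 ≈ 0.73186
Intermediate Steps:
a(U, Q) = (Q + U)*(Q + (-6 + U)²) (a(U, Q) = (Q + (-6 + U)²)*(Q + U) = (Q + U)*(Q + (-6 + U)²))
a(6, I)/94499 = ((-266)² - 266*6 - 266*(-6 + 6)² + 6*(-6 + 6)²)/94499 = (70756 - 1596 - 266*0² + 6*0²)*(1/94499) = (70756 - 1596 - 266*0 + 6*0)*(1/94499) = (70756 - 1596 + 0 + 0)*(1/94499) = 69160*(1/94499) = 69160/94499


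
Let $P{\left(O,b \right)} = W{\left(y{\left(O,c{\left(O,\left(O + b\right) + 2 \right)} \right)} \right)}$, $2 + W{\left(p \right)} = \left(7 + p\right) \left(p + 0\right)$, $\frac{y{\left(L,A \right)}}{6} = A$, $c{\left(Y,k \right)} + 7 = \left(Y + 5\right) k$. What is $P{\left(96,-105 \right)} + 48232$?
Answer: $18370898$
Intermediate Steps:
$c{\left(Y,k \right)} = -7 + k \left(5 + Y\right)$ ($c{\left(Y,k \right)} = -7 + \left(Y + 5\right) k = -7 + \left(5 + Y\right) k = -7 + k \left(5 + Y\right)$)
$y{\left(L,A \right)} = 6 A$
$W{\left(p \right)} = -2 + p \left(7 + p\right)$ ($W{\left(p \right)} = -2 + \left(7 + p\right) \left(p + 0\right) = -2 + \left(7 + p\right) p = -2 + p \left(7 + p\right)$)
$P{\left(O,b \right)} = 124 + \left(18 + 30 O + 30 b + 6 O \left(2 + O + b\right)\right)^{2} + 210 O + 210 b + 42 O \left(2 + O + b\right)$ ($P{\left(O,b \right)} = -2 + \left(6 \left(-7 + 5 \left(\left(O + b\right) + 2\right) + O \left(\left(O + b\right) + 2\right)\right)\right)^{2} + 7 \cdot 6 \left(-7 + 5 \left(\left(O + b\right) + 2\right) + O \left(\left(O + b\right) + 2\right)\right) = -2 + \left(6 \left(-7 + 5 \left(2 + O + b\right) + O \left(2 + O + b\right)\right)\right)^{2} + 7 \cdot 6 \left(-7 + 5 \left(2 + O + b\right) + O \left(2 + O + b\right)\right) = -2 + \left(6 \left(-7 + \left(10 + 5 O + 5 b\right) + O \left(2 + O + b\right)\right)\right)^{2} + 7 \cdot 6 \left(-7 + \left(10 + 5 O + 5 b\right) + O \left(2 + O + b\right)\right) = -2 + \left(6 \left(3 + 5 O + 5 b + O \left(2 + O + b\right)\right)\right)^{2} + 7 \cdot 6 \left(3 + 5 O + 5 b + O \left(2 + O + b\right)\right) = -2 + \left(18 + 30 O + 30 b + 6 O \left(2 + O + b\right)\right)^{2} + 7 \left(18 + 30 O + 30 b + 6 O \left(2 + O + b\right)\right) = -2 + \left(18 + 30 O + 30 b + 6 O \left(2 + O + b\right)\right)^{2} + \left(126 + 210 O + 210 b + 42 O \left(2 + O + b\right)\right) = 124 + \left(18 + 30 O + 30 b + 6 O \left(2 + O + b\right)\right)^{2} + 210 O + 210 b + 42 O \left(2 + O + b\right)$)
$P{\left(96,-105 \right)} + 48232 = \left(124 + 36 \left(3 + 5 \cdot 96 + 5 \left(-105\right) + 96 \left(2 + 96 - 105\right)\right)^{2} + 210 \cdot 96 + 210 \left(-105\right) + 42 \cdot 96 \left(2 + 96 - 105\right)\right) + 48232 = \left(124 + 36 \left(3 + 480 - 525 + 96 \left(-7\right)\right)^{2} + 20160 - 22050 + 42 \cdot 96 \left(-7\right)\right) + 48232 = \left(124 + 36 \left(3 + 480 - 525 - 672\right)^{2} + 20160 - 22050 - 28224\right) + 48232 = \left(124 + 36 \left(-714\right)^{2} + 20160 - 22050 - 28224\right) + 48232 = \left(124 + 36 \cdot 509796 + 20160 - 22050 - 28224\right) + 48232 = \left(124 + 18352656 + 20160 - 22050 - 28224\right) + 48232 = 18322666 + 48232 = 18370898$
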